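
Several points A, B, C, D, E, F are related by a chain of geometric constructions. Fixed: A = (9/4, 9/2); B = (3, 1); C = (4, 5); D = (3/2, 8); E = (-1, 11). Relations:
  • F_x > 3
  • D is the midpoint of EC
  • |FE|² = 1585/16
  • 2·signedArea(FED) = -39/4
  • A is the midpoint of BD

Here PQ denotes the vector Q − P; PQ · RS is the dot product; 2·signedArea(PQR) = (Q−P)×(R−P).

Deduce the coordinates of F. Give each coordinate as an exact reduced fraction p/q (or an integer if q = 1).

1. F_x = 13/4  [line 3·x + 5/2·y + -59/4 = 0 ∩ |FE|² = 1585/16]
2. F_y = 2  [line 3·x + 5/2·y + -59/4 = 0 ∩ |FE|² = 1585/16]
   → F = (13/4, 2)

F = (13/4, 2)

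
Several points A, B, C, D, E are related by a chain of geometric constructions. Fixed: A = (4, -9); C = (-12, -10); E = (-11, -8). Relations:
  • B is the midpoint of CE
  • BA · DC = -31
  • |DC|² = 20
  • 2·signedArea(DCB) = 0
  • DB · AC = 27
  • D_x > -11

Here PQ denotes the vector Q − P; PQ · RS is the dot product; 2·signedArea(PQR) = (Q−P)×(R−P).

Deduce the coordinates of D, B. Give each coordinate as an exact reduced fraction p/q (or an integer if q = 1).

B = (-23/2, -9)
D = (-10, -6)

1. B_x = -23/2  [B is the midpoint of CE]
2. B_y = -9  [B is the midpoint of CE]
   → B = (-23/2, -9)
3. D_x = -10  [2·signedArea(DCB) = 0 ∩ BA · DC = -31]
4. D_y = -6  [2·signedArea(DCB) = 0 ∩ BA · DC = -31]
   → D = (-10, -6)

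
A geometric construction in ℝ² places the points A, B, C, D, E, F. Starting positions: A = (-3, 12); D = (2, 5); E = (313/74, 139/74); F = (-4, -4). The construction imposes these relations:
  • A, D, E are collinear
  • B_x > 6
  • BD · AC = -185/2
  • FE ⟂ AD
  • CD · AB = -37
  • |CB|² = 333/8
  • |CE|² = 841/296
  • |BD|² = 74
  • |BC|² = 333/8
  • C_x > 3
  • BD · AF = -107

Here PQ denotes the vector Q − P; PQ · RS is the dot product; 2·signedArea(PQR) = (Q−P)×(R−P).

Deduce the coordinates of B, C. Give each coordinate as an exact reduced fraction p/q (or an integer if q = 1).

B = (7, -2)
C = (13/4, 13/4)

1. B_x = 7  [line 1·x + 16·y + 25 = 0 ∩ |BD|² = 74]
2. B_y = -2  [line 1·x + 16·y + 25 = 0 ∩ |BD|² = 74]
   → B = (7, -2)
3. C_x = 13/4  [line -5·x + 7·y + -13/2 = 0 ∩ |BC|² = 333/8]
4. C_y = 13/4  [line -5·x + 7·y + -13/2 = 0 ∩ |BC|² = 333/8]
   → C = (13/4, 13/4)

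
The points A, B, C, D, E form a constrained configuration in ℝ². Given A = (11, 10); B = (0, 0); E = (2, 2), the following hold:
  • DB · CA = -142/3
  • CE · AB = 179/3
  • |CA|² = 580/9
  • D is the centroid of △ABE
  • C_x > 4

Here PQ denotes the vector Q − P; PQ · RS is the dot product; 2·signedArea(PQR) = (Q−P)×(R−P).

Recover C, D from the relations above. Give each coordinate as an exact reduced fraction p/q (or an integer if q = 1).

1. D_x = 13/3  [D is the centroid of △ABE]
2. D_y = 4  [D is the centroid of △ABE]
   → D = (13/3, 4)
3. C_x = 5  [CE · AB = 179/3 ∩ DB · CA = -142/3]
4. C_y = 14/3  [CE · AB = 179/3 ∩ DB · CA = -142/3]
   → C = (5, 14/3)

C = (5, 14/3)
D = (13/3, 4)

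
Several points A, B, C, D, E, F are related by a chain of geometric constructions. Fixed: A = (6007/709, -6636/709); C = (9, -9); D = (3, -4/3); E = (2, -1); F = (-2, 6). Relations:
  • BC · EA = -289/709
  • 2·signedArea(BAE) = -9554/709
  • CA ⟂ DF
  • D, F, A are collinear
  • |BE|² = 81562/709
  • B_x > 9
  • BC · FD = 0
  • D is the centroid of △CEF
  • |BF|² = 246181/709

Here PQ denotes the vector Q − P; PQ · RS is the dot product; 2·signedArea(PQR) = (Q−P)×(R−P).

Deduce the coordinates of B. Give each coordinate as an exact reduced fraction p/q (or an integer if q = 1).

1. B_x = 6755/709  [BC · FD = 0 ∩ BC · EA = -289/709]
2. B_y = -6126/709  [BC · FD = 0 ∩ BC · EA = -289/709]
   → B = (6755/709, -6126/709)

B = (6755/709, -6126/709)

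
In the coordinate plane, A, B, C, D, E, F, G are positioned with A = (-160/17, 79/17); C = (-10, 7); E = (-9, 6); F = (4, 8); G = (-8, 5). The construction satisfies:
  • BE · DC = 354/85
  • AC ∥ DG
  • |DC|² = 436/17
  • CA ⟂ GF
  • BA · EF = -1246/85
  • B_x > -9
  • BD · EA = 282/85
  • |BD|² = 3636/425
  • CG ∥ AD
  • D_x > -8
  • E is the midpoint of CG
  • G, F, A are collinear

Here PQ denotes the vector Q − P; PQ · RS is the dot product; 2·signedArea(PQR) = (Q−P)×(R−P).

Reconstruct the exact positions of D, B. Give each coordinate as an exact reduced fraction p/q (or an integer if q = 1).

1. D_x = -126/17  [AC ∥ DG ∩ CG ∥ AD]
2. D_y = 45/17  [AC ∥ DG ∩ CG ∥ AD]
   → D = (-126/17, 45/17)
3. B_x = -42/5  [BA · EF = -1246/85 ∩ BD · EA = 282/85]
4. B_y = 27/5  [BA · EF = -1246/85 ∩ BD · EA = 282/85]
   → B = (-42/5, 27/5)

B = (-42/5, 27/5)
D = (-126/17, 45/17)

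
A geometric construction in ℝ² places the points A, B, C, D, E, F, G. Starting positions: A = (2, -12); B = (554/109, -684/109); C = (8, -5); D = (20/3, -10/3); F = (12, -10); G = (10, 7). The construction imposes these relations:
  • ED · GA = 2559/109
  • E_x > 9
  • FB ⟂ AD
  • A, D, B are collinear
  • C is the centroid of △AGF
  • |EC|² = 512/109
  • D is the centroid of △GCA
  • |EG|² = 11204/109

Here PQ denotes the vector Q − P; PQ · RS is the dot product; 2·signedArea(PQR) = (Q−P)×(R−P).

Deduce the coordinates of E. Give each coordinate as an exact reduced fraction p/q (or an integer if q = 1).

E = (984/109, -337/109)

1. E_x = 984/109  [line 8·x + 19·y + -1469/109 = 0 ∩ |EC|² = 512/109]
2. E_y = -337/109  [line 8·x + 19·y + -1469/109 = 0 ∩ |EC|² = 512/109]
   → E = (984/109, -337/109)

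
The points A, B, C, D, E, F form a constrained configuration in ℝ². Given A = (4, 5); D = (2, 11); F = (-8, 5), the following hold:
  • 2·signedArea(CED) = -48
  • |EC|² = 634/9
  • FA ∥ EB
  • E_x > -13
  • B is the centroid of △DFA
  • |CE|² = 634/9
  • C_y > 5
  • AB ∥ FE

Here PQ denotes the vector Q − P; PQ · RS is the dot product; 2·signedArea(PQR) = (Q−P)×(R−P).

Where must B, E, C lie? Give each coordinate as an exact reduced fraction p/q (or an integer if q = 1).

1. B_x = -2/3  [B is the centroid of △DFA]
2. B_y = 7  [B is the centroid of △DFA]
   → B = (-2/3, 7)
3. E_x = -38/3  [FA ∥ EB ∩ AB ∥ FE]
4. E_y = 7  [FA ∥ EB ∩ AB ∥ FE]
   → E = (-38/3, 7)
5. C_x = -13/3  [line -4·x + 44/3·y + -316/3 = 0 ∩ |CE|² = 634/9]
6. C_y = 6  [line -4·x + 44/3·y + -316/3 = 0 ∩ |CE|² = 634/9]
   → C = (-13/3, 6)

B = (-2/3, 7)
C = (-13/3, 6)
E = (-38/3, 7)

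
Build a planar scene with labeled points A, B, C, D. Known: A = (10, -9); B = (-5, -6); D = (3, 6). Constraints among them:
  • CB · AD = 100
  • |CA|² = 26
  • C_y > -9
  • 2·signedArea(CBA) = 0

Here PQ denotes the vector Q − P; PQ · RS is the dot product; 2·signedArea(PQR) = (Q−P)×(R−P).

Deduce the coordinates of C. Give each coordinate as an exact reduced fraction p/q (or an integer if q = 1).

C = (5, -8)

1. C_x = 5  [2·signedArea(CBA) = 0 ∩ CB · AD = 100]
2. C_y = -8  [2·signedArea(CBA) = 0 ∩ CB · AD = 100]
   → C = (5, -8)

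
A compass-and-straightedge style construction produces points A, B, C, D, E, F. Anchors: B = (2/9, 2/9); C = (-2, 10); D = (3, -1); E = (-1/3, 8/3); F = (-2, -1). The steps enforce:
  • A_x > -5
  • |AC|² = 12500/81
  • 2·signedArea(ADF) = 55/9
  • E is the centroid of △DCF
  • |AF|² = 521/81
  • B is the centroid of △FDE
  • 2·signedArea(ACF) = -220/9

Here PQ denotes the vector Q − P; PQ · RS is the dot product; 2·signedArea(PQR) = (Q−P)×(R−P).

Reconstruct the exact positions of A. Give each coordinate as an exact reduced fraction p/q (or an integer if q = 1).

A = (-38/9, -20/9)

1. A_x = -38/9  [2·signedArea(ACF) = -220/9 ∩ 2·signedArea(ADF) = 55/9]
2. A_y = -20/9  [2·signedArea(ACF) = -220/9 ∩ 2·signedArea(ADF) = 55/9]
   → A = (-38/9, -20/9)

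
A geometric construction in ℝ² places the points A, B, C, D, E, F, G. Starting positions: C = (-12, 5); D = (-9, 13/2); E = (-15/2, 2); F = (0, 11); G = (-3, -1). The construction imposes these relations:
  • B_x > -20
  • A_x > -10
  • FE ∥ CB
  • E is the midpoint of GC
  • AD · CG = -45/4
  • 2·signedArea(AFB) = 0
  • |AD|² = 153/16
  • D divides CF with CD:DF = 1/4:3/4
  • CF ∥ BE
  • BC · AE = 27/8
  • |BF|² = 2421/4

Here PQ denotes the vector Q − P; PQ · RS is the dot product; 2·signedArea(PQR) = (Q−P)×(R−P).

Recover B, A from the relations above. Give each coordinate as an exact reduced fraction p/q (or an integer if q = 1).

1. B_x = -39/2  [CF ∥ BE ∩ FE ∥ CB]
2. B_y = -4  [CF ∥ BE ∩ FE ∥ CB]
   → B = (-39/2, -4)
3. A_x = -39/4  [2·signedArea(AFB) = 0 ∩ BC · AE = 27/8]
4. A_y = 7/2  [2·signedArea(AFB) = 0 ∩ BC · AE = 27/8]
   → A = (-39/4, 7/2)

A = (-39/4, 7/2)
B = (-39/2, -4)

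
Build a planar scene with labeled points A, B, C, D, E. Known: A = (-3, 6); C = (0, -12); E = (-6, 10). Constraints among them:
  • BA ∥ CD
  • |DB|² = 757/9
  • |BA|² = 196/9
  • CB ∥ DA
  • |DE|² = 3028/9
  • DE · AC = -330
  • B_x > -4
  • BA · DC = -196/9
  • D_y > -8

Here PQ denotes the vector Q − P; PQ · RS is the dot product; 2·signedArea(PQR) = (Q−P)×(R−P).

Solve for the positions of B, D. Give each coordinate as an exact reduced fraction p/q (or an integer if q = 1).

B = (-3, 4/3)
D = (0, -22/3)

1. D_x = 0  [line -3·x + 18·y + 132 = 0 ∩ |DE|² = 3028/9]
2. D_y = -22/3  [line -3·x + 18·y + 132 = 0 ∩ |DE|² = 3028/9]
   → D = (0, -22/3)
3. B_x = -3  [BA · DC = -196/9 ∩ CB ∥ DA]
4. B_y = 4/3  [BA · DC = -196/9 ∩ CB ∥ DA]
   → B = (-3, 4/3)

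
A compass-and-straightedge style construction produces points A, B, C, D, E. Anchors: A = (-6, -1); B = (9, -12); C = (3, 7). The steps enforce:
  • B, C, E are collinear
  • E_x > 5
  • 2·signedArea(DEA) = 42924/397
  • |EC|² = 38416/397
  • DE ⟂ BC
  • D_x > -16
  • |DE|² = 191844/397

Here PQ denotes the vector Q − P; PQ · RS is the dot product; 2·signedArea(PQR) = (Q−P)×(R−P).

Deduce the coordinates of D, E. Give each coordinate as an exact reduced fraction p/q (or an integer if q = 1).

D = (-15, -9)
E = (2367/397, -945/397)

1. E_x = 2367/397  [line -19·x + -6·y + 99 = 0 ∩ |EC|² = 38416/397]
2. E_y = -945/397  [line -19·x + -6·y + 99 = 0 ∩ |EC|² = 38416/397]
   → E = (2367/397, -945/397)
3. D_x = -15  [2·signedArea(DEA) = 42924/397 ∩ DE ⟂ BC]
4. D_y = -9  [2·signedArea(DEA) = 42924/397 ∩ DE ⟂ BC]
   → D = (-15, -9)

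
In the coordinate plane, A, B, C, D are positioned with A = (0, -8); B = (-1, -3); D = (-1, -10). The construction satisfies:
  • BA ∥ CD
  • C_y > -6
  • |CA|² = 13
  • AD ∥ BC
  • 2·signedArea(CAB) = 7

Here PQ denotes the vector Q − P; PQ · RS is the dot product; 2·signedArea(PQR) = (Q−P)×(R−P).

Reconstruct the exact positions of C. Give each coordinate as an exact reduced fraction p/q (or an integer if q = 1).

C = (-2, -5)

1. C_x = -2  [BA ∥ CD ∩ AD ∥ BC]
2. C_y = -5  [BA ∥ CD ∩ AD ∥ BC]
   → C = (-2, -5)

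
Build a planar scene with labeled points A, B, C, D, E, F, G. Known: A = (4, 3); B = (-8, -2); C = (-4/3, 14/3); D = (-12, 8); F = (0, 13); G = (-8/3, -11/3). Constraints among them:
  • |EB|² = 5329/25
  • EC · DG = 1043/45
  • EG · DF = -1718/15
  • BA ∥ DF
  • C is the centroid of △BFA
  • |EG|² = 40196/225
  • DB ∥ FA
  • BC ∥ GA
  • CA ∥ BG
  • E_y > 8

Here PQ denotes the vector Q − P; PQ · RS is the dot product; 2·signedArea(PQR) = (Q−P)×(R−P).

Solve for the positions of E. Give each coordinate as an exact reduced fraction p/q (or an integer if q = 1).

E = (8/5, 9)

1. E_x = 8/5  [EC · DG = 1043/45 ∩ EG · DF = -1718/15]
2. E_y = 9  [EC · DG = 1043/45 ∩ EG · DF = -1718/15]
   → E = (8/5, 9)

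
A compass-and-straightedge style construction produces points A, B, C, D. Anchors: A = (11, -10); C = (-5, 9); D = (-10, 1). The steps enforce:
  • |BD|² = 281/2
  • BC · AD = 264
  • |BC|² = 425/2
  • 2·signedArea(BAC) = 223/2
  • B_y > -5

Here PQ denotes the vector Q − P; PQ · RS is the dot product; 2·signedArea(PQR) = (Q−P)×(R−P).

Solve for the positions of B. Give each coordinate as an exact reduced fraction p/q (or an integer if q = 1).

B = (1/2, -9/2)

1. B_x = 1/2  [2·signedArea(BAC) = 223/2 ∩ BC · AD = 264]
2. B_y = -9/2  [2·signedArea(BAC) = 223/2 ∩ BC · AD = 264]
   → B = (1/2, -9/2)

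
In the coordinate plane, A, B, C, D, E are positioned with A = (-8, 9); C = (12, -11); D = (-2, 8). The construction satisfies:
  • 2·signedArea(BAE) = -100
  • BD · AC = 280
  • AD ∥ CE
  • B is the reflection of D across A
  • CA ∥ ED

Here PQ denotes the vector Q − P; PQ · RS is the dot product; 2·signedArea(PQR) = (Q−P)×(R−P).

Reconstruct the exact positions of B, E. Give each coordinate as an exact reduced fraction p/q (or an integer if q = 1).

B = (-14, 10)
E = (18, -12)

1. B_x = -14  [B is the reflection of D across A]
2. B_y = 10  [B is the reflection of D across A]
   → B = (-14, 10)
3. E_x = 18  [CA ∥ ED ∩ AD ∥ CE]
4. E_y = -12  [CA ∥ ED ∩ AD ∥ CE]
   → E = (18, -12)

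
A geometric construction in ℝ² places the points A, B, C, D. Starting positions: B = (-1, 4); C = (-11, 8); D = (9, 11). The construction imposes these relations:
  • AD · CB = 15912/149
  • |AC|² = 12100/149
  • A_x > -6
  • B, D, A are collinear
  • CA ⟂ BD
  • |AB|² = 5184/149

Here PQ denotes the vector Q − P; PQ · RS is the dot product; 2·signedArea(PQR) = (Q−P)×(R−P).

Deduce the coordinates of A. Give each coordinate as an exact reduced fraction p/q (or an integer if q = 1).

1. A_x = -869/149  [B, D, A are collinear ∩ CA ⟂ BD]
2. A_y = 92/149  [B, D, A are collinear ∩ CA ⟂ BD]
   → A = (-869/149, 92/149)

A = (-869/149, 92/149)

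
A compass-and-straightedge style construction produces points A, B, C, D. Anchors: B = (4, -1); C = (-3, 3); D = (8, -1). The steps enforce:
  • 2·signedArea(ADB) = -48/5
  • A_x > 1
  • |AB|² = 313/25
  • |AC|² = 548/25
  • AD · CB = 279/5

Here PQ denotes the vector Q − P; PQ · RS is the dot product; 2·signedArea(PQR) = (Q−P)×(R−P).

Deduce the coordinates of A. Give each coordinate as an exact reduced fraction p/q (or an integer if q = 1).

1. A_x = 7/5  [2·signedArea(ADB) = -48/5 ∩ AD · CB = 279/5]
2. A_y = 7/5  [2·signedArea(ADB) = -48/5 ∩ AD · CB = 279/5]
   → A = (7/5, 7/5)

A = (7/5, 7/5)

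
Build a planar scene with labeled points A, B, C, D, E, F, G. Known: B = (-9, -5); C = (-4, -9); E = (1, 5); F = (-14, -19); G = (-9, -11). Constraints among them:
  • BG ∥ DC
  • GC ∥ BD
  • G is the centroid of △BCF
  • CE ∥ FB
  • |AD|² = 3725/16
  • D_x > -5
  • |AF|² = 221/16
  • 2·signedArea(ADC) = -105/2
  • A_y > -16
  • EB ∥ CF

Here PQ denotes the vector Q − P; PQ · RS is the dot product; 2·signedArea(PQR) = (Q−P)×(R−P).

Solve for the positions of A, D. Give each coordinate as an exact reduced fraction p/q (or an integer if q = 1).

1. D_x = -4  [BG ∥ DC ∩ GC ∥ BD]
2. D_y = -3  [BG ∥ DC ∩ GC ∥ BD]
   → D = (-4, -3)
3. A_x = -51/4  [2·signedArea(ADC) = -105/2]
4. A_y = -31/2  [|AF|² = 221/16]
   → A = (-51/4, -31/2)

A = (-51/4, -31/2)
D = (-4, -3)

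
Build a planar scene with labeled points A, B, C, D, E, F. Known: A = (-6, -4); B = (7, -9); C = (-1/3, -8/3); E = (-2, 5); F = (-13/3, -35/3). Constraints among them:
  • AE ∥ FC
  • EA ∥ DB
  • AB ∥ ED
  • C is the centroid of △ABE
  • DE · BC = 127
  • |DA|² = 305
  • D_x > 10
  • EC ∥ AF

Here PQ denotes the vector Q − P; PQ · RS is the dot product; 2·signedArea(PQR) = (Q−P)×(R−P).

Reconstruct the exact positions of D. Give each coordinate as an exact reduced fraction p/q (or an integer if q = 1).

D = (11, 0)

1. D_x = 11  [EA ∥ DB ∩ AB ∥ ED]
2. D_y = 0  [EA ∥ DB ∩ AB ∥ ED]
   → D = (11, 0)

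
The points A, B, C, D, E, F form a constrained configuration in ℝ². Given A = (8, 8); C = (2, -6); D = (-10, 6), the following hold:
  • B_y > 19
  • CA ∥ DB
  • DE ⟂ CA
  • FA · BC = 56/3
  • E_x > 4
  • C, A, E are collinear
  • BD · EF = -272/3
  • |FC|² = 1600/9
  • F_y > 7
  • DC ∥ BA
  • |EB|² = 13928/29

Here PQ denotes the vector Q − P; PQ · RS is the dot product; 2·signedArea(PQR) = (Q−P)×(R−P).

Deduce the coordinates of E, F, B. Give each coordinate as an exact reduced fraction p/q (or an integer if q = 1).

1. E_x = 130/29  [C, A, E are collinear ∩ DE ⟂ CA]
2. E_y = -6/29  [C, A, E are collinear ∩ DE ⟂ CA]
   → E = (130/29, -6/29)
3. B_x = -4  [DC ∥ BA ∩ CA ∥ DB]
4. B_y = 20  [DC ∥ BA ∩ CA ∥ DB]
   → B = (-4, 20)
5. F_x = 2  [FA · BC = 56/3 ∩ BD · EF = -272/3]
6. F_y = 22/3  [FA · BC = 56/3 ∩ BD · EF = -272/3]
   → F = (2, 22/3)

B = (-4, 20)
E = (130/29, -6/29)
F = (2, 22/3)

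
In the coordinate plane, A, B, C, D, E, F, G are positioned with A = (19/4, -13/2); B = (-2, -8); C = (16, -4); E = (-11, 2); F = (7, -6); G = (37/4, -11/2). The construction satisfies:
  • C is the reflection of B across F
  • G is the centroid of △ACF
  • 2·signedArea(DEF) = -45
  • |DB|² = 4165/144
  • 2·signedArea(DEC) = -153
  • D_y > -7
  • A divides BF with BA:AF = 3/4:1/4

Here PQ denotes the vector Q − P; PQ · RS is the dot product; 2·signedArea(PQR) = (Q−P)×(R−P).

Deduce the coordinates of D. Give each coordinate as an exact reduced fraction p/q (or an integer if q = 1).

D = (13/4, -41/6)

1. D_x = 13/4  [2·signedArea(DEC) = -153 ∩ 2·signedArea(DEF) = -45]
2. D_y = -41/6  [2·signedArea(DEC) = -153 ∩ 2·signedArea(DEF) = -45]
   → D = (13/4, -41/6)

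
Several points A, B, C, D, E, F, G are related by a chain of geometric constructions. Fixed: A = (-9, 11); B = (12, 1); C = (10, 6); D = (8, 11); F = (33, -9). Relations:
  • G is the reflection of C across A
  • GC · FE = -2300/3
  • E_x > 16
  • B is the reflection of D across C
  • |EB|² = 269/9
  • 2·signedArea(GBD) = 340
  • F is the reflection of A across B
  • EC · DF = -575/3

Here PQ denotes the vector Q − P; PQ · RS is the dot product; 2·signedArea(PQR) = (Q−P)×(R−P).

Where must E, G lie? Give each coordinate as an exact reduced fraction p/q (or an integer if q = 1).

E = (49/3, 13/3)
G = (-28, 16)

1. E_x = 49/3  [line -25·x + 20·y + 965/3 = 0 ∩ |EB|² = 269/9]
2. E_y = 13/3  [line -25·x + 20·y + 965/3 = 0 ∩ |EB|² = 269/9]
   → E = (49/3, 13/3)
3. G_x = -28  [G is the reflection of C across A]
4. G_y = 16  [G is the reflection of C across A]
   → G = (-28, 16)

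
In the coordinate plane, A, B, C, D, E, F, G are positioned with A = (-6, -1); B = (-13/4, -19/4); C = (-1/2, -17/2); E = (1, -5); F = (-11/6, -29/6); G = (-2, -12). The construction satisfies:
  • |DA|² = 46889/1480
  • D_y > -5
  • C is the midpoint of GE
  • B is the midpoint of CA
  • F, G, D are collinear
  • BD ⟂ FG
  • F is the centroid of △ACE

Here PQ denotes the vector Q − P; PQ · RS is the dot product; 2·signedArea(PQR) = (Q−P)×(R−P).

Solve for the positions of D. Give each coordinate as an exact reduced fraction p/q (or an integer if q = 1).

1. D_x = -6779/3700  [F, G, D are collinear ∩ BD ⟂ FG]
2. D_y = -17697/3700  [F, G, D are collinear ∩ BD ⟂ FG]
   → D = (-6779/3700, -17697/3700)

D = (-6779/3700, -17697/3700)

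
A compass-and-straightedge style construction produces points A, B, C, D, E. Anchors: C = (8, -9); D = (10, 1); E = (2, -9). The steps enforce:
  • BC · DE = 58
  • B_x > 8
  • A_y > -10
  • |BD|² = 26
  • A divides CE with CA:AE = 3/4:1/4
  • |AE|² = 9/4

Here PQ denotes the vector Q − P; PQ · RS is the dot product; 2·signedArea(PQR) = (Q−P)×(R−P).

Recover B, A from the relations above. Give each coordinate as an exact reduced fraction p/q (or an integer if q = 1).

A = (7/2, -9)
B = (9, -4)

1. B_x = 9  [line 8·x + 10·y + -32 = 0 ∩ |BD|² = 26]
2. B_y = -4  [line 8·x + 10·y + -32 = 0 ∩ |BD|² = 26]
   → B = (9, -4)
3. A_x = 7/2  [A divides CE with CA:AE = 3/4:1/4]
4. A_y = -9  [A divides CE with CA:AE = 3/4:1/4]
   → A = (7/2, -9)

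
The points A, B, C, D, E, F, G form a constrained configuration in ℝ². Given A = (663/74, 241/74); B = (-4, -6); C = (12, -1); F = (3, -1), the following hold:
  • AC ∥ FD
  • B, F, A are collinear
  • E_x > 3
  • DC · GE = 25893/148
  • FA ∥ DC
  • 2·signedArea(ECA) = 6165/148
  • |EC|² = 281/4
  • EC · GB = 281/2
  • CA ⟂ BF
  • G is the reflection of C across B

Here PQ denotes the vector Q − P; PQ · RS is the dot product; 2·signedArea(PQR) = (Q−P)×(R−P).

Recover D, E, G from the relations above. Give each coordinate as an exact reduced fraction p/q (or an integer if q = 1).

1. D_x = 447/74  [FA ∥ DC ∩ AC ∥ FD]
2. D_y = -389/74  [FA ∥ DC ∩ AC ∥ FD]
   → D = (447/74, -389/74)
3. G_x = -20  [G is the reflection of C across B]
4. G_y = -11  [G is the reflection of C across B]
   → G = (-20, -11)
5. E_x = 4  [2·signedArea(ECA) = 6165/148 ∩ EC · GB = 281/2]
6. E_y = -7/2  [2·signedArea(ECA) = 6165/148 ∩ EC · GB = 281/2]
   → E = (4, -7/2)

D = (447/74, -389/74)
E = (4, -7/2)
G = (-20, -11)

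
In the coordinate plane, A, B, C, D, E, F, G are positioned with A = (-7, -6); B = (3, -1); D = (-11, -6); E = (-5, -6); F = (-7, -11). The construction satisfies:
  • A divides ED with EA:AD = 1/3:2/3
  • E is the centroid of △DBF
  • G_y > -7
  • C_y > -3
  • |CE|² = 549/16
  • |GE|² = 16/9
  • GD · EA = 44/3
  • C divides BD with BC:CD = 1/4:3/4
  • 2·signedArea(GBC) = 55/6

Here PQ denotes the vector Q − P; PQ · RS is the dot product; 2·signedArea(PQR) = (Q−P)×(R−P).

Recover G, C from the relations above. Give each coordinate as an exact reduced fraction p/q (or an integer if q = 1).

1. G_x = -11/3  [GD · EA = 44/3]
2. G_y = -6  [|GE|² = 16/9]
   → G = (-11/3, -6)
3. C_x = -1/2  [2·signedArea(GBC) = 55/6 ∩ C divides BD with BC:CD = 1/4:3/4]
4. C_y = -9/4  [2·signedArea(GBC) = 55/6 ∩ C divides BD with BC:CD = 1/4:3/4]
   → C = (-1/2, -9/4)

C = (-1/2, -9/4)
G = (-11/3, -6)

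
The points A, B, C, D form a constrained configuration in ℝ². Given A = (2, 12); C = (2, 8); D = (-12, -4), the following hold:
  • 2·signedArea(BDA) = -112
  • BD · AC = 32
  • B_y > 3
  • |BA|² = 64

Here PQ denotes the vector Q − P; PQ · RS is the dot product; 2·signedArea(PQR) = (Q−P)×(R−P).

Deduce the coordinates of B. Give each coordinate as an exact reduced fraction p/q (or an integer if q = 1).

1. B_x = 2  [2·signedArea(BDA) = -112 ∩ BD · AC = 32]
2. B_y = 4  [2·signedArea(BDA) = -112 ∩ BD · AC = 32]
   → B = (2, 4)

B = (2, 4)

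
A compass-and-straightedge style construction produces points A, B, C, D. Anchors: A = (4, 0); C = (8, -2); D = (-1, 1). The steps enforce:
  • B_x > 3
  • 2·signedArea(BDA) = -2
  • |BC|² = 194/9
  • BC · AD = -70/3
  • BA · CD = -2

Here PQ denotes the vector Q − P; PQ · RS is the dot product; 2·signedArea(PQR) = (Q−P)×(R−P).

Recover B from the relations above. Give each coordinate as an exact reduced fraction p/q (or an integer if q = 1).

B = (11/3, -1/3)

1. B_x = 11/3  [BA · CD = -2 ∩ BC · AD = -70/3]
2. B_y = -1/3  [BA · CD = -2 ∩ BC · AD = -70/3]
   → B = (11/3, -1/3)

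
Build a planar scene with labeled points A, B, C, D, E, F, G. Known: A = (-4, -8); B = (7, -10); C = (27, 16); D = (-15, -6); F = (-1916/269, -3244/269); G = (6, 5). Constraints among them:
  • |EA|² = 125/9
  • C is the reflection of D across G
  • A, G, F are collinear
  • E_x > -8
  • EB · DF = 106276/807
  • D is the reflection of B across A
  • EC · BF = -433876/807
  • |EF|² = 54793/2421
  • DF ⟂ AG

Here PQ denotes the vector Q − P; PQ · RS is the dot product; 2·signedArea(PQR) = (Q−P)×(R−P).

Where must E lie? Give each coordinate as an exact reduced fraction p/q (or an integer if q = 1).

E = (-23/3, -22/3)

1. E_x = -23/3  [EB · DF = 106276/807 ∩ EC · BF = -433876/807]
2. E_y = -22/3  [EB · DF = 106276/807 ∩ EC · BF = -433876/807]
   → E = (-23/3, -22/3)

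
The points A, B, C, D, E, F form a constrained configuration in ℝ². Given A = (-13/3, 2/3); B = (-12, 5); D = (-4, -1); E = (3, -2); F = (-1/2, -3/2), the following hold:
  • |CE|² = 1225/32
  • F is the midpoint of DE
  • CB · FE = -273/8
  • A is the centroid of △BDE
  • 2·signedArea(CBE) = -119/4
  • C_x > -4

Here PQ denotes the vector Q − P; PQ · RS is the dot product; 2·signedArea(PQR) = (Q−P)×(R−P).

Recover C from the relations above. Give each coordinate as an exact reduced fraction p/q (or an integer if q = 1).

1. C_x = -25/8  [CB · FE = -273/8 ∩ 2·signedArea(CBE) = -119/4]
2. C_y = -9/8  [CB · FE = -273/8 ∩ 2·signedArea(CBE) = -119/4]
   → C = (-25/8, -9/8)

C = (-25/8, -9/8)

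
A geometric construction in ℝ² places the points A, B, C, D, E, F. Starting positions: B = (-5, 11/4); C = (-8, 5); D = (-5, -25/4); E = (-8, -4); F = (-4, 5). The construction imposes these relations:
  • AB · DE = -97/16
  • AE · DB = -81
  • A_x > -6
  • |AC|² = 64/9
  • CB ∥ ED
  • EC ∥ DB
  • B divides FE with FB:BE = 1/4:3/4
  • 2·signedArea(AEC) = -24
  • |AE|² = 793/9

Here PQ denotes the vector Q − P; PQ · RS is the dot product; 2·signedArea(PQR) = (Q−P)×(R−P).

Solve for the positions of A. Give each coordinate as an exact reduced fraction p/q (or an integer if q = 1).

A = (-16/3, 5)

1. A_x = -16/3  [2·signedArea(AEC) = -24 ∩ AB · DE = -97/16]
2. A_y = 5  [2·signedArea(AEC) = -24 ∩ AB · DE = -97/16]
   → A = (-16/3, 5)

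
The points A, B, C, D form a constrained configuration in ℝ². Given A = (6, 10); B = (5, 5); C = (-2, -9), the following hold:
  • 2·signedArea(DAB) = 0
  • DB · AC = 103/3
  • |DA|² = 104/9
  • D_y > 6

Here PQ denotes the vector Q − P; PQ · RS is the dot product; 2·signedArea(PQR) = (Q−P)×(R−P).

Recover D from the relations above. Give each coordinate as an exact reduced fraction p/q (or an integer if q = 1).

D = (16/3, 20/3)

1. D_x = 16/3  [2·signedArea(DAB) = 0 ∩ DB · AC = 103/3]
2. D_y = 20/3  [2·signedArea(DAB) = 0 ∩ DB · AC = 103/3]
   → D = (16/3, 20/3)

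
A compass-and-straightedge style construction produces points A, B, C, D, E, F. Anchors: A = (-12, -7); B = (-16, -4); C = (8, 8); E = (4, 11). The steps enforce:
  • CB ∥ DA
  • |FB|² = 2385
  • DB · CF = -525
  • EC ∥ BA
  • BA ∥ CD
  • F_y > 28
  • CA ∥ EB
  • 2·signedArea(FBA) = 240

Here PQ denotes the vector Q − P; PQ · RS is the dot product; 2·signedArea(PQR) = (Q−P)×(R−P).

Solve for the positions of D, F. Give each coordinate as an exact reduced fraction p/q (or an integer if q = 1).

1. D_x = 12  [CB ∥ DA ∩ BA ∥ CD]
2. D_y = 5  [CB ∥ DA ∩ BA ∥ CD]
   → D = (12, 5)
3. F_x = 20  [2·signedArea(FBA) = 240 ∩ DB · CF = -525]
4. F_y = 29  [2·signedArea(FBA) = 240 ∩ DB · CF = -525]
   → F = (20, 29)

D = (12, 5)
F = (20, 29)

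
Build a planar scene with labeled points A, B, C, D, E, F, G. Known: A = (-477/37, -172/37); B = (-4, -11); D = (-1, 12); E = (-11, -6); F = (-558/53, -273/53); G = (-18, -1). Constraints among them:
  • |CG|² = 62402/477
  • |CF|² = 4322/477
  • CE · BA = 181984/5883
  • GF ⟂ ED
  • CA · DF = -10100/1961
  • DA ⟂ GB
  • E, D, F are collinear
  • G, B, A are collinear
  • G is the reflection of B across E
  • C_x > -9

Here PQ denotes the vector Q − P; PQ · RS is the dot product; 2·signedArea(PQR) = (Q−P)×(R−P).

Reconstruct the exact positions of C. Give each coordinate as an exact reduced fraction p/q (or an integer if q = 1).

1. C_x = -451/53  [CA · DF = -10100/1961 ∩ CE · BA = 181984/5883]
2. C_y = -1174/159  [CA · DF = -10100/1961 ∩ CE · BA = 181984/5883]
   → C = (-451/53, -1174/159)

C = (-451/53, -1174/159)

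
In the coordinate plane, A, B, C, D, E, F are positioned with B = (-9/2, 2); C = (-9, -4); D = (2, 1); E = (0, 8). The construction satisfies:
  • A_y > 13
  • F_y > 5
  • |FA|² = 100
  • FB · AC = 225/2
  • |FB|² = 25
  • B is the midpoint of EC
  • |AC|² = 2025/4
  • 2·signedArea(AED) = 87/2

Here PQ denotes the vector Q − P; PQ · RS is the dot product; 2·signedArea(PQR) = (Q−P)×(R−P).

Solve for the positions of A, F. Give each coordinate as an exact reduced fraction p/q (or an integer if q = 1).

A = (9/2, 14)
F = (-3/2, 6)

1. A_x = 9/2  [line 7·x + 2·y + -119/2 = 0 ∩ |AC|² = 2025/4]
2. A_y = 14  [line 7·x + 2·y + -119/2 = 0 ∩ |AC|² = 2025/4]
   → A = (9/2, 14)
3. F_x = -3/2  [line 27/2·x + 18·y + -351/4 = 0 ∩ |FA|² = 100]
4. F_y = 6  [line 27/2·x + 18·y + -351/4 = 0 ∩ |FA|² = 100]
   → F = (-3/2, 6)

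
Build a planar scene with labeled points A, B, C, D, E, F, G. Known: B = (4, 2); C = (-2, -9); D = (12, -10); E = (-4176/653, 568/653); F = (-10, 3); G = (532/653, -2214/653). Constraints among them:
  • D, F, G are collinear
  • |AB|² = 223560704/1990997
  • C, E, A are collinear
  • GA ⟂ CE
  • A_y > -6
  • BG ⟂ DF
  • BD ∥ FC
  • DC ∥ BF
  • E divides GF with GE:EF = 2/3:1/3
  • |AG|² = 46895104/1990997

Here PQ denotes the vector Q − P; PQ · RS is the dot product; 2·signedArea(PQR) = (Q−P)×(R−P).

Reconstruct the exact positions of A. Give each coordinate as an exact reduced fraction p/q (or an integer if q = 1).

1. A_x = -7205004/1990997  [C, E, A are collinear ∩ GA ⟂ CE]
2. A_y = -10681238/1990997  [C, E, A are collinear ∩ GA ⟂ CE]
   → A = (-7205004/1990997, -10681238/1990997)

A = (-7205004/1990997, -10681238/1990997)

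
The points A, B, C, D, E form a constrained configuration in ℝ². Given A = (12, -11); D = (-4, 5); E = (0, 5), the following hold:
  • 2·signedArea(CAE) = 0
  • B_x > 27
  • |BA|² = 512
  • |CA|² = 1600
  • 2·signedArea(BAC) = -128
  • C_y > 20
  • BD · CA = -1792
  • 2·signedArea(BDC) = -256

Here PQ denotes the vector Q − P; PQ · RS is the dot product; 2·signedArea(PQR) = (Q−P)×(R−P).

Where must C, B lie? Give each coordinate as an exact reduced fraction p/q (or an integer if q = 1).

1. C_x = -12  [line -16·x + -12·y + 60 = 0 ∩ |CA|² = 1600]
2. C_y = 21  [line -16·x + -12·y + 60 = 0 ∩ |CA|² = 1600]
   → C = (-12, 21)
3. B_x = 28  [2·signedArea(BAC) = -128 ∩ 2·signedArea(BDC) = -256]
4. B_y = -27  [2·signedArea(BAC) = -128 ∩ 2·signedArea(BDC) = -256]
   → B = (28, -27)

B = (28, -27)
C = (-12, 21)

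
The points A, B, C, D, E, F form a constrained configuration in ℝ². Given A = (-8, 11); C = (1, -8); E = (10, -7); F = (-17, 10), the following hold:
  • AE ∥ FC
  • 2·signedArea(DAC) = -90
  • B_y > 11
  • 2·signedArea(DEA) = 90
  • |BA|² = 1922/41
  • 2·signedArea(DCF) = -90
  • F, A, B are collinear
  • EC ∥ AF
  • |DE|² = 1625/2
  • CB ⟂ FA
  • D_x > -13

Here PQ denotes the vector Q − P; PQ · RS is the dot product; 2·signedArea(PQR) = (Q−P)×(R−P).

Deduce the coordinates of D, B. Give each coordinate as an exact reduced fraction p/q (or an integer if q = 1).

1. D_x = -25/2  [2·signedArea(DEA) = 90 ∩ 2·signedArea(DAC) = -90]
2. D_y = 21/2  [2·signedArea(DEA) = 90 ∩ 2·signedArea(DAC) = -90]
   → D = (-25/2, 21/2)
3. B_x = -49/41  [F, A, B are collinear ∩ CB ⟂ FA]
4. B_y = 482/41  [F, A, B are collinear ∩ CB ⟂ FA]
   → B = (-49/41, 482/41)

B = (-49/41, 482/41)
D = (-25/2, 21/2)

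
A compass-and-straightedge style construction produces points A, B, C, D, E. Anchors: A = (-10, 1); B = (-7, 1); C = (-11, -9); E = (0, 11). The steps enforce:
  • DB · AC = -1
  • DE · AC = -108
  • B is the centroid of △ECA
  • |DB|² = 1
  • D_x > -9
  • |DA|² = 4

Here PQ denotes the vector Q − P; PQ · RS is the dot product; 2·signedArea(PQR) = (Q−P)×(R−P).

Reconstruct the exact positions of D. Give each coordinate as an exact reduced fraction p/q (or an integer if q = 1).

D = (-8, 1)

1. D_x = -8  [line 1·x + 10·y + -2 = 0 ∩ |DA|² = 4]
2. D_y = 1  [line 1·x + 10·y + -2 = 0 ∩ |DA|² = 4]
   → D = (-8, 1)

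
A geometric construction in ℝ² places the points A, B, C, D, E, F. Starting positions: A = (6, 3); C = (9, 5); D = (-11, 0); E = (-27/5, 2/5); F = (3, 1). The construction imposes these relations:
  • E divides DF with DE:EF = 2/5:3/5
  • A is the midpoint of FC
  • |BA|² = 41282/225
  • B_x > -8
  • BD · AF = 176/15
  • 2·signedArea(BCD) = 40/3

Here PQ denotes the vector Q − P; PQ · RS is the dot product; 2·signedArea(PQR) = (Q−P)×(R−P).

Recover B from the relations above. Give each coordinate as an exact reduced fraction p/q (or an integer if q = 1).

1. B_x = -109/15  [2·signedArea(BCD) = 40/3 ∩ BD · AF = 176/15]
2. B_y = 4/15  [2·signedArea(BCD) = 40/3 ∩ BD · AF = 176/15]
   → B = (-109/15, 4/15)

B = (-109/15, 4/15)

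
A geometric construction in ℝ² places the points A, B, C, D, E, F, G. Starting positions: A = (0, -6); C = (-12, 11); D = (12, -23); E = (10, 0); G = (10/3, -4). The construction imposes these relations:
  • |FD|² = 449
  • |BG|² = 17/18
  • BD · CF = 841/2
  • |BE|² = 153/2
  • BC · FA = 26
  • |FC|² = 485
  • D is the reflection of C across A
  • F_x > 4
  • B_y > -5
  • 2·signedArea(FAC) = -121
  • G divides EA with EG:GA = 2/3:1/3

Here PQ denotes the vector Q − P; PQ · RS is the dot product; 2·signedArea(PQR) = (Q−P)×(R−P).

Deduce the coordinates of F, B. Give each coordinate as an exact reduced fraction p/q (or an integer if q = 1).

B = (5/2, -9/2)
F = (5, -3)

1. F_x = 5  [line -17·x + -12·y + 49 = 0 ∩ |FC|² = 485]
2. F_y = -3  [line -17·x + -12·y + 49 = 0 ∩ |FC|² = 485]
   → F = (5, -3)
3. B_x = 5/2  [BD · CF = 841/2 ∩ BC · FA = 26]
4. B_y = -9/2  [BD · CF = 841/2 ∩ BC · FA = 26]
   → B = (5/2, -9/2)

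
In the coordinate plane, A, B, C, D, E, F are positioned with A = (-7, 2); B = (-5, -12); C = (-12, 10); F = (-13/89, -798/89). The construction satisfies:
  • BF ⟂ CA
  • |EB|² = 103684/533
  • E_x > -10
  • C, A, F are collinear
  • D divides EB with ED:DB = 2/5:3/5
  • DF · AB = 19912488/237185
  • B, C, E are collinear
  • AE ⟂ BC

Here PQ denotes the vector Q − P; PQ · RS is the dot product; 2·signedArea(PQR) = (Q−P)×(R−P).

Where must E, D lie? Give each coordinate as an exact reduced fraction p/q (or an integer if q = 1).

1. E_x = -4919/533  [B, C, E are collinear ∩ AE ⟂ BC]
2. E_y = 688/533  [B, C, E are collinear ∩ AE ⟂ BC]
   → E = (-4919/533, 688/533)
3. D_x = -20087/2665  [D divides EB with ED:DB = 2/5:3/5]
4. D_y = -10728/2665  [D divides EB with ED:DB = 2/5:3/5]
   → D = (-20087/2665, -10728/2665)

D = (-20087/2665, -10728/2665)
E = (-4919/533, 688/533)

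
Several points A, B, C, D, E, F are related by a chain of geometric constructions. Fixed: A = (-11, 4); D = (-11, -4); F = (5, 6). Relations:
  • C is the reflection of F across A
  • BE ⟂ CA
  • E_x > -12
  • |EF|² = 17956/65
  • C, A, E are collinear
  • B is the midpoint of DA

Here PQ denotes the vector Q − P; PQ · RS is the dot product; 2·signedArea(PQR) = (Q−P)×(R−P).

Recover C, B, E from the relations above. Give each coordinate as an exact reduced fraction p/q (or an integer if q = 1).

1. C_x = -27  [C is the reflection of F across A]
2. C_y = 2  [C is the reflection of F across A]
   → C = (-27, 2)
3. B_x = -11  [B is the midpoint of DA]
4. B_y = 0  [B is the midpoint of DA]
   → B = (-11, 0)
5. E_x = -747/65  [C, A, E are collinear ∩ BE ⟂ CA]
6. E_y = 256/65  [C, A, E are collinear ∩ BE ⟂ CA]
   → E = (-747/65, 256/65)

B = (-11, 0)
C = (-27, 2)
E = (-747/65, 256/65)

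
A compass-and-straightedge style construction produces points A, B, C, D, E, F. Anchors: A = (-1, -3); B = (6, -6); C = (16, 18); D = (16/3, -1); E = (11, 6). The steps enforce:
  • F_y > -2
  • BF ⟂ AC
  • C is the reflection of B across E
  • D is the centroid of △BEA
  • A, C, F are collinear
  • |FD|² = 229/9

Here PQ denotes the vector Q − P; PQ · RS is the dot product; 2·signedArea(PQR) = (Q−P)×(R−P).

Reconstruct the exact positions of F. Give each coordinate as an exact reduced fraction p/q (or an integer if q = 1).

F = (111/365, -507/365)

1. F_x = 111/365  [A, C, F are collinear ∩ BF ⟂ AC]
2. F_y = -507/365  [A, C, F are collinear ∩ BF ⟂ AC]
   → F = (111/365, -507/365)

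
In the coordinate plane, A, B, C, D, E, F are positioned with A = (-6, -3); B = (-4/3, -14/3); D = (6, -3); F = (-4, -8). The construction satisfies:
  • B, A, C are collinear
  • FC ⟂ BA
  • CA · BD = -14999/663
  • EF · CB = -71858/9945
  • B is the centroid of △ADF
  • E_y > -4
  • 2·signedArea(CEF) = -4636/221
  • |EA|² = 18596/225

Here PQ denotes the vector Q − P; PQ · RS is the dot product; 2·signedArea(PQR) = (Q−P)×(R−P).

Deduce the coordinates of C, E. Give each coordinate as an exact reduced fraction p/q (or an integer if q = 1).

1. C_x = -584/221  [B, A, C are collinear ∩ FC ⟂ BA]
2. C_y = -928/221  [B, A, C are collinear ∩ FC ⟂ BA]
   → C = (-584/221, -928/221)
3. E_x = 46/15  [line -868/663·x + 310/663·y + 56978/9945 = 0 ∩ |EA|² = 18596/225]
4. E_y = -11/3  [line -868/663·x + 310/663·y + 56978/9945 = 0 ∩ |EA|² = 18596/225]
   → E = (46/15, -11/3)

C = (-584/221, -928/221)
E = (46/15, -11/3)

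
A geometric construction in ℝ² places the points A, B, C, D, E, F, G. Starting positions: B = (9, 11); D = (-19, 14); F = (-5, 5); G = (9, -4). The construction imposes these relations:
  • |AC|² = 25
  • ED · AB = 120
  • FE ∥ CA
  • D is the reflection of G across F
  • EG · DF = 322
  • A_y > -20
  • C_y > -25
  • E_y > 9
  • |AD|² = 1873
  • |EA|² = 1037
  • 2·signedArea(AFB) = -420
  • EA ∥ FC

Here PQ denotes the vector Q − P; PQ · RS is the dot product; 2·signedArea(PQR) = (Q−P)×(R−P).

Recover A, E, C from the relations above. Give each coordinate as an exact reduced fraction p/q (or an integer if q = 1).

1. A_x = 9  [line -6·x + 14·y + 320 = 0 ∩ |AD|² = 1873]
2. A_y = -19  [line -6·x + 14·y + 320 = 0 ∩ |AD|² = 1873]
   → A = (9, -19)
3. E_x = -5  [ED · AB = 120 ∩ EG · DF = 322]
4. E_y = 10  [ED · AB = 120 ∩ EG · DF = 322]
   → E = (-5, 10)
5. C_x = 9  [FE ∥ CA ∩ EA ∥ FC]
6. C_y = -24  [FE ∥ CA ∩ EA ∥ FC]
   → C = (9, -24)

A = (9, -19)
C = (9, -24)
E = (-5, 10)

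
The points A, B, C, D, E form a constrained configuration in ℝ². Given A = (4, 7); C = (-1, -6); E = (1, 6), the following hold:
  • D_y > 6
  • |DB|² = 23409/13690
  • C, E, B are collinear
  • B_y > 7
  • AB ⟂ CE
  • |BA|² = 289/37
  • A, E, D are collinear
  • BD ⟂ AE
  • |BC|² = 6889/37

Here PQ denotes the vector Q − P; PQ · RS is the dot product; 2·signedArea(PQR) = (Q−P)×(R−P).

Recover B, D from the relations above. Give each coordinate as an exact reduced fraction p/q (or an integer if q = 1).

1. B_x = 46/37  [C, E, B are collinear ∩ AB ⟂ CE]
2. B_y = 276/37  [C, E, B are collinear ∩ AB ⟂ CE]
   → B = (46/37, 276/37)
3. D_x = 613/370  [A, E, D are collinear ∩ BD ⟂ AE]
4. D_y = 2301/370  [A, E, D are collinear ∩ BD ⟂ AE]
   → D = (613/370, 2301/370)

B = (46/37, 276/37)
D = (613/370, 2301/370)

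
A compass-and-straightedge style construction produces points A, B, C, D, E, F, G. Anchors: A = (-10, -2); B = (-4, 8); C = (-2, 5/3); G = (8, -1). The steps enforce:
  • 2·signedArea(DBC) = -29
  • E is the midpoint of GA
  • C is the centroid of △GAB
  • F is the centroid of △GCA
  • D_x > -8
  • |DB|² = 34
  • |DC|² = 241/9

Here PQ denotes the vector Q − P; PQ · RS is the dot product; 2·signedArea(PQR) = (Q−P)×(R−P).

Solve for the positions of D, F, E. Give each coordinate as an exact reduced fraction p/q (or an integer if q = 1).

D = (-7, 3)
E = (-1, -3/2)
F = (-4/3, -4/9)

1. D_x = -7  [line 19/3·x + 2·y + 115/3 = 0 ∩ |DB|² = 34]
2. D_y = 3  [line 19/3·x + 2·y + 115/3 = 0 ∩ |DB|² = 34]
   → D = (-7, 3)
3. F_x = -4/3  [F is the centroid of △GCA]
4. F_y = -4/9  [F is the centroid of △GCA]
   → F = (-4/3, -4/9)
5. E_x = -1  [E is the midpoint of GA]
6. E_y = -3/2  [E is the midpoint of GA]
   → E = (-1, -3/2)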